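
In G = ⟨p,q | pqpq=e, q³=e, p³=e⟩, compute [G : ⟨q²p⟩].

First find ord(q²p) by computing successive powers:
  (q²p)¹ = q²p, (q²p)² = p²q, (q²p)³ = e.
So |⟨q²p⟩| = ord(q²p) = 3. With |G| = 12, by Lagrange [G : ⟨q²p⟩] = 12/3 = 4.

Answer: 4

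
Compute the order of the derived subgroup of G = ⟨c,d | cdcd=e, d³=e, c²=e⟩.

G' = [G, G] is generated by all commutators. The generator-pair commutators are: [c, d] = d.
The subgroup they normally generate is {e, d, d²}, of order 3.
Check: |G/G'| = 6/3 = 2 is the order of the abelianisation.

Answer: 3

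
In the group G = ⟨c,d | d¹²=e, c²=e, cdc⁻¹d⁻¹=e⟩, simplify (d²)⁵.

Compute successive powers of (d²), reducing at each step:
  (d²)²: (d²) · d² = d⁴
  (d²)³: (d⁴) · d² = d⁶
  (d²)⁴: (d⁶) · d² = d⁸
  (d²)⁵: (d⁸) · d² = d¹⁰

Answer: d¹⁰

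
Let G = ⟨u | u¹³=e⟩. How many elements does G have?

G is generated by a single element, so G is cyclic. The relator gives u¹³ = e and no smaller power is forced to be e, so the 13 powers {e, u, u², u³, u⁴, u⁵, u⁶, u⁷, u⁸, u⁹, u¹², u¹¹, u¹⁰} are distinct. Hence |G| = 13.

Answer: 13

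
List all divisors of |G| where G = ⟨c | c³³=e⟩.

|G| = 33 = 3 · 11. By Lagrange's theorem the order of any subgroup divides 33; the divisors of 33 are 1, 3, 11, 33.

Answer: 1, 3, 11, 33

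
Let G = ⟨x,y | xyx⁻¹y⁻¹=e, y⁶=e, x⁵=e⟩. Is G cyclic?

|G| = 30. The element xy has order 30 (its powers give 30 distinct elements), so ⟨xy⟩ = G and G is cyclic.

Answer: Yes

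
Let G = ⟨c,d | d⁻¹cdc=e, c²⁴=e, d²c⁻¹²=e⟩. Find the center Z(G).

An element z ∈ Z(G) iff z commutes with every generator.
For example c¹² is central: (c¹²)·c = c¹³ = c·(c¹²); (c¹²)·d = d⁻¹ = d·(c¹²).
Whereas c ∉ Z(G) since c·d = cd ≠ c¹¹d⁻¹ = d·c.
Checking each of the 48 elements this way gives Z(G) = {e, c¹²}, of order 2.

Answer: {e, c¹²}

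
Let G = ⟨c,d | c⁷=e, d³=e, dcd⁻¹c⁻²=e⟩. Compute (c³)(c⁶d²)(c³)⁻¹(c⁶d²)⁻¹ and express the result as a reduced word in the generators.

[(c³), (c⁶d²)] = (c³)·(c⁶d²)·(c³)⁻¹·(c⁶d²)⁻¹.
  (c³) · (c⁶d²) = c²d²
  (c²d²) · (c⁴) = c⁴d²
  (c⁴d²) · (c²d) = c⁵

Answer: c⁵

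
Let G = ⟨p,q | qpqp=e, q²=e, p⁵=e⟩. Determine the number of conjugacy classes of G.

The conjugacy classes (representative and size) are:
  [e] (size 1), [p] (size 2), [p²] (size 2), [q] (size 5).
Class equation: 1 + 2 + 2 + 5 = 10 = |G|. So G has 4 conjugacy classes.

Answer: 4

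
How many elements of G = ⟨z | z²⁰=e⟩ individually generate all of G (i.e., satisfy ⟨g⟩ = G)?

G is cyclic of order 20. An element generates G iff its order is 20, and a cyclic group of order 20 has exactly φ(20) = 8 such elements.

Answer: 8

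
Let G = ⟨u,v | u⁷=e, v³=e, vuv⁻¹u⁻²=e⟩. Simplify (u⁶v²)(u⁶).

Compute (u⁶v²) · (u⁶) by multiplying left to right and reducing via the relations at each step:
  (u⁶v²) · u⁶ = u²v²

Answer: u²v²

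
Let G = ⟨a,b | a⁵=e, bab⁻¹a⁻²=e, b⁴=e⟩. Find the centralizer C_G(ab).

⟨ab⟩ ⊆ C_G(ab) since powers of ab commute with ab; so |C_G(ab)| ≥ |⟨ab⟩| = 4.
By orbit–stabilizer, |C_G(ab)| = |G| / |conj. class of ab| = 20 / 5 = 4.
The 4 elements commuting with ab are {e, ab, a²b³, a³b²}.

Answer: {e, ab, a²b³, a³b²}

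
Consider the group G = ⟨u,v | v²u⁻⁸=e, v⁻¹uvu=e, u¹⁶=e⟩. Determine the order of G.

Enumerate words in the generators, reducing via the relations: the distinct elements are
  {e, u, v, uv, u², u³, u⁴, u⁵, u⁶, u⁷, u⁸, u⁹, u²v, u³v, u¹², u¹³, u¹¹, u¹⁰, u¹⁴, u¹⁵, u⁴v, u⁵v, u⁶v, u⁷v, v⁻¹, uv⁻¹, u²v⁻¹, u³v⁻¹, u⁴v⁻¹, u⁵v⁻¹, u⁶v⁻¹, u⁷v⁻¹}.
No further products give new elements, so |G| = 32.

Answer: 32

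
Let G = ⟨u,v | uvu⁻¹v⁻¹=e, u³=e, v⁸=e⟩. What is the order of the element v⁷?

Compute successive powers until reaching e:
  (v⁷)¹ = v⁷, (v⁷)² = v⁶, (v⁷)³ = v⁵, (v⁷)⁴ = v⁴, (v⁷)⁵ = v³, (v⁷)⁶ = v², (v⁷)⁷ = v, (v⁷)⁸ = e.
The smallest positive k with (v⁷)ᵏ = e is 8.

Answer: 8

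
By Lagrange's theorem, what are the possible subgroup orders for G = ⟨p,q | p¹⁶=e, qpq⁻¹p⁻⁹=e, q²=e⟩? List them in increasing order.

|G| = 32 = 2⁵. By Lagrange's theorem the order of any subgroup divides 32; the divisors of 32 are 1, 2, 4, 8, 16, 32.

Answer: 1, 2, 4, 8, 16, 32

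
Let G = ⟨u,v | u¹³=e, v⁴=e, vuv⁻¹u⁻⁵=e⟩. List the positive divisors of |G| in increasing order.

|G| = 52 = 2² · 13. By Lagrange's theorem the order of any subgroup divides 52; the divisors of 52 are 1, 2, 4, 13, 26, 52.

Answer: 1, 2, 4, 13, 26, 52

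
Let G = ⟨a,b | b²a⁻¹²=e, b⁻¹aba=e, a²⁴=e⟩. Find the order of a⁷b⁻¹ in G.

Compute successive powers until reaching e:
  (a⁷b⁻¹)¹ = a⁷b⁻¹, (a⁷b⁻¹)² = a¹², (a⁷b⁻¹)³ = a⁷b, (a⁷b⁻¹)⁴ = e.
The smallest positive k with (a⁷b⁻¹)ᵏ = e is 4.

Answer: 4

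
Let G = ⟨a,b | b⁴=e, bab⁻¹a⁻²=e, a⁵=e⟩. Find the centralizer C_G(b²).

⟨b²⟩ ⊆ C_G(b²) since powers of b² commute with b²; so |C_G(b²)| ≥ |⟨b²⟩| = 2.
By orbit–stabilizer, |C_G(b²)| = |G| / |conj. class of b²| = 20 / 5 = 4.
The 4 elements commuting with b² are {e, b, b², b³}.

Answer: {e, b, b², b³}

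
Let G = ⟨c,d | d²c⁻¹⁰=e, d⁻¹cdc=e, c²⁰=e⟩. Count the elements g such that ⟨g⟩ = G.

⟨g⟩ = G would require ord(g) = |G| = 40, but the maximum element order in G is 20 < 40. So G is not cyclic and no single element generates it: the count is 0.

Answer: 0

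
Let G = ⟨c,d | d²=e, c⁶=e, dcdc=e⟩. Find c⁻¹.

The order of c is 6 (smallest k with cᵏ = e), so c⁻¹ = c⁵ = c⁵.
Check: c · (c⁵) → c · c⁵ = e, giving e as required.

Answer: c⁵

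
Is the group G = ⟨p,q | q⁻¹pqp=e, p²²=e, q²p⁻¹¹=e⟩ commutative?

p·q = pq but q·p = p¹⁰q⁻¹, so p·q ≠ q·p and G is not abelian.

Answer: No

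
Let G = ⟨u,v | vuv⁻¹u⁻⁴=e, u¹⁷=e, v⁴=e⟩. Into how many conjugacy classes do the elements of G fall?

The conjugacy classes (representative and size) are:
  [e] (size 1), [u⁴] (size 4), [u²] (size 4), [u⁵] (size 4), [u¹¹] (size 4), [u⁷v] (size 17), [u³v²] (size 17), [u⁹v³] (size 17).
Class equation: 1 + 4 + 4 + 4 + 4 + 17 + 17 + 17 = 68 = |G|. So G has 8 conjugacy classes.

Answer: 8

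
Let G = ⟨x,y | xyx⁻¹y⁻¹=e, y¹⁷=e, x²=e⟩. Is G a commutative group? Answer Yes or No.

Each pair of generators commutes: x·y = xy = y·x. Since the generators pairwise commute, every element of G commutes with every other, so G is abelian.

Answer: Yes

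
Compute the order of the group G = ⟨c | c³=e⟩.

G is generated by a single element, so G is cyclic. The relator gives c³ = e and no smaller power is forced to be e, so the 3 powers {c, e, c²} are distinct. Hence |G| = 3.

Answer: 3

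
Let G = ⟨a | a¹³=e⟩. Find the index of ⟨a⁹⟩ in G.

First find ord(a⁹) by computing successive powers:
  (a⁹)¹ = a⁹, (a⁹)² = a⁵, (a⁹)³ = a, (a⁹)⁴ = a¹⁰, (a⁹)⁵ = a⁶, (a⁹)⁶ = a², (a⁹)⁷ = a¹¹, (a⁹)⁸ = a⁷, (a⁹)⁹ = a³, (a⁹)¹⁰ = a¹², (a⁹)¹¹ = a⁸, (a⁹)¹² = a⁴, (a⁹)¹³ = e.
So |⟨a⁹⟩| = ord(a⁹) = 13. With |G| = 13, by Lagrange [G : ⟨a⁹⟩] = 13/13 = 1.

Answer: 1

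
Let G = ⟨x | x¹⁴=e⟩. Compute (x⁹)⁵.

Compute successive powers of (x⁹), reducing at each step:
  (x⁹)²: (x⁹) · x⁹ = x⁴
  (x⁹)³: (x⁴) · x⁹ = x¹³
  (x⁹)⁴: (x¹³) · x⁹ = x⁸
  (x⁹)⁵: (x⁸) · x⁹ = x³

Answer: x³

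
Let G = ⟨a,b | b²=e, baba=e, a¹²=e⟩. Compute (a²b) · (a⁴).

Compute (a²b) · (a⁴) by multiplying left to right and reducing via the relations at each step:
  (a²b) · a⁴ = a¹⁰b

Answer: a¹⁰b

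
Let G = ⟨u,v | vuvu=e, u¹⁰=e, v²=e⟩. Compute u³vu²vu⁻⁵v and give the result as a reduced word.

Multiply left to right, reducing at each step:
  (u³) · v = u³v
  (u³v) · u² = uv
  (uv) · v = u
  u · u⁻⁵ = u⁶
  (u⁶) · v = u⁶v

Answer: u⁶v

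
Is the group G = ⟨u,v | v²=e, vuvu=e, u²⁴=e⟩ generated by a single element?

Every cyclic group is abelian. But u·v = uv while v·u = u²³v, so u·v ≠ v·u and G is not abelian. Hence G is not cyclic.

Answer: No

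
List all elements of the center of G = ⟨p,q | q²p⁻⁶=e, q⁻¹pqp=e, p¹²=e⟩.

An element z ∈ Z(G) iff z commutes with every generator.
For example p⁶ is central: (p⁶)·p = p⁷ = p·(p⁶); (p⁶)·q = q⁻¹ = q·(p⁶).
Whereas p ∉ Z(G) since p·q = pq ≠ p⁵q⁻¹ = q·p.
Checking each of the 24 elements this way gives Z(G) = {e, p⁶}, of order 2.

Answer: {e, p⁶}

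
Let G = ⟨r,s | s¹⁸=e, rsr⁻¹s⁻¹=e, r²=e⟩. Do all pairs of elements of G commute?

Each pair of generators commutes: r·s = rs = s·r. Since the generators pairwise commute, every element of G commutes with every other, so G is abelian.

Answer: Yes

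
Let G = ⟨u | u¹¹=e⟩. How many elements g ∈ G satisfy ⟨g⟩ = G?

G is cyclic of order 11. An element generates G iff its order is 11, and a cyclic group of order 11 has exactly φ(11) = 10 such elements.

Answer: 10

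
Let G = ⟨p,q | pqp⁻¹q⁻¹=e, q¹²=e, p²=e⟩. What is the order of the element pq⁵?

Compute successive powers until reaching e:
  (pq⁵)¹ = pq⁵, (pq⁵)² = q¹⁰, (pq⁵)³ = pq³, (pq⁵)⁴ = q⁸, (pq⁵)⁵ = pq, (pq⁵)⁶ = q⁶, (pq⁵)⁷ = pq¹¹, (pq⁵)⁸ = q⁴, (pq⁵)⁹ = pq⁹, (pq⁵)¹⁰ = q², (pq⁵)¹¹ = pq⁷, (pq⁵)¹² = e.
The smallest positive k with (pq⁵)ᵏ = e is 12.

Answer: 12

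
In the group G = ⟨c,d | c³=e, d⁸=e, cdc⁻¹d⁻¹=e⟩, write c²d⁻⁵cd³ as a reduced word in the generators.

Multiply left to right, reducing at each step:
  (c²) · d⁻⁵ = c²d³
  (c²d³) · c = d³
  (d³) · d³ = d⁶

Answer: d⁶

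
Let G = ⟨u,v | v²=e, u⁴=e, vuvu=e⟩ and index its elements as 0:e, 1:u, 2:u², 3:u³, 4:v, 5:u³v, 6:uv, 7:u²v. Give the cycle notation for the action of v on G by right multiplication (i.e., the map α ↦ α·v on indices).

(0 4)(1 6)(2 7)(3 5)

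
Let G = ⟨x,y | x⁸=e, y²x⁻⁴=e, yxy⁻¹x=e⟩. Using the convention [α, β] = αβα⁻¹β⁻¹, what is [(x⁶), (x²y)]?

[(x⁶), (x²y)] = (x⁶)·(x²y)·(x⁶)⁻¹·(x²y)⁻¹.
  (x⁶) · (x²y) = y
  y · (x²) = x²y⁻¹
  (x²y⁻¹) · (x²y⁻¹) = x⁴

Answer: x⁴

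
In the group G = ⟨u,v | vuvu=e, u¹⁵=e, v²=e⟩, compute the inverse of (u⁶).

The order of (u⁶) is 5 (smallest k with (u⁶)ᵏ = e), so (u⁶)⁻¹ = (u⁶)⁴ = u⁹.
Check: (u⁶) · (u⁹) → (u⁶) · u⁹ = e, giving e as required.

Answer: u⁹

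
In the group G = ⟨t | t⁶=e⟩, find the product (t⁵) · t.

Compute (t⁵) · t by multiplying left to right and reducing via the relations at each step:
  (t⁵) · t = e

Answer: e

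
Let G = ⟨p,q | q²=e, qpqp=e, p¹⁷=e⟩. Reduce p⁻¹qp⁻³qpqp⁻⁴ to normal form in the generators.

Multiply left to right, reducing at each step:
  (p¹⁶) · q = p¹⁶q
  (p¹⁶q) · p⁻³ = p²q
  (p²q) · q = p²
  (p²) · p = p³
  (p³) · q = p³q
  (p³q) · p⁻⁴ = p⁷q

Answer: p⁷q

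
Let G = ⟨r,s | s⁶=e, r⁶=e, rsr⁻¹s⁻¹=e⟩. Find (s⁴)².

Compute successive powers of (s⁴), reducing at each step:
  (s⁴)²: (s⁴) · s⁴ = s²

Answer: s²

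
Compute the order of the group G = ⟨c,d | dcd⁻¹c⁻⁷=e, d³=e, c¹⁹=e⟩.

Enumerate words in the generators, reducing via the relations: the distinct elements are
  {c, d, e, cd, c², c³, c⁴, c⁵, c⁶, c⁷, c⁸, c⁹, d², cd², c²d, c³d, c¹², c¹³, c¹¹, c¹⁰, c¹⁴, c¹⁵, c¹⁶, c¹⁷, c¹⁸, c⁴d, c⁵d, c⁶d, c⁷d, c⁸d, c⁹d, c²d², c³d², c¹²d, c¹³d, c¹¹d, c¹⁰d, c¹⁴d, c¹⁵d, c¹⁶d, c¹⁷d, c¹⁸d, c⁴d², c⁵d², c⁶d², c⁷d², c⁸d², c⁹d², c¹²d², c¹³d², c¹¹d², c¹⁰d², c¹⁴d², c¹⁵d², c¹⁶d², c¹⁷d², c¹⁸d²}.
No further products give new elements, so |G| = 57.

Answer: 57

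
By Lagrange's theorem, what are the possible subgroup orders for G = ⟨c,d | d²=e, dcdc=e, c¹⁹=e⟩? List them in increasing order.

|G| = 38 = 2 · 19. By Lagrange's theorem the order of any subgroup divides 38; the divisors of 38 are 1, 2, 19, 38.

Answer: 1, 2, 19, 38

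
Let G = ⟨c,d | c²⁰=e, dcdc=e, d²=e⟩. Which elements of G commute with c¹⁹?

⟨c¹⁹⟩ ⊆ C_G(c¹⁹) since powers of c¹⁹ commute with c¹⁹; so |C_G(c¹⁹)| ≥ |⟨c¹⁹⟩| = 20.
By orbit–stabilizer, |C_G(c¹⁹)| = |G| / |conj. class of c¹⁹| = 40 / 2 = 20.
The 20 elements commuting with c¹⁹ are {e, c, c², c³, c⁴, c⁵, c⁶, c⁷, c⁸, c⁹, c¹⁰, c¹¹, c¹², c¹³, c¹⁴, c¹⁵, c¹⁶, c¹⁷, c¹⁸, c¹⁹}.

Answer: {e, c, c², c³, c⁴, c⁵, c⁶, c⁷, c⁸, c⁹, c¹⁰, c¹¹, c¹², c¹³, c¹⁴, c¹⁵, c¹⁶, c¹⁷, c¹⁸, c¹⁹}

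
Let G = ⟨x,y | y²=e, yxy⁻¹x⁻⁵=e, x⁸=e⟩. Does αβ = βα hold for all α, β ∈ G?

x·y = xy but y·x = x⁵y, so x·y ≠ y·x and G is not abelian.

Answer: No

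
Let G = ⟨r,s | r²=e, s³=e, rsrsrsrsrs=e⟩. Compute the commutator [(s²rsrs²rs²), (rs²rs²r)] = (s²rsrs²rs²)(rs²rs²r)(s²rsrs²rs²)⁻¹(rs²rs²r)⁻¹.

[(s²rsrs²rs²), (rs²rs²r)] = (s²rsrs²rs²)·(rs²rs²r)·(s²rsrs²rs²)⁻¹·(rs²rs²r)⁻¹.
  (s²rsrs²rs²) · (rs²rs²r) = s²rs²
  (s²rs²) · (srsrs²rs) = rs²rs
  (rs²rs) · (rsrsr) = rsrs²

Answer: rsrs²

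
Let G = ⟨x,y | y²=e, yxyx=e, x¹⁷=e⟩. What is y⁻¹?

The order of y is 2 (smallest k with yᵏ = e), so y⁻¹ = y¹ = y.
Check: y · y → y · y = e, giving e as required.

Answer: y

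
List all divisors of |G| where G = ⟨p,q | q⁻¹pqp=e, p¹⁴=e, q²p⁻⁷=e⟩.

|G| = 28 = 2² · 7. By Lagrange's theorem the order of any subgroup divides 28; the divisors of 28 are 1, 2, 4, 7, 14, 28.

Answer: 1, 2, 4, 7, 14, 28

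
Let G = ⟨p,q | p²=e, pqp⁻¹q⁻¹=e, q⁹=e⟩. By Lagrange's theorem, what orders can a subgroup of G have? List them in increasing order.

|G| = 18 = 2 · 3². By Lagrange's theorem the order of any subgroup divides 18; the divisors of 18 are 1, 2, 3, 6, 9, 18.

Answer: 1, 2, 3, 6, 9, 18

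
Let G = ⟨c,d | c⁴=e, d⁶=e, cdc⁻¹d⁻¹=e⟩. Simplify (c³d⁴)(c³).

Compute (c³d⁴) · (c³) by multiplying left to right and reducing via the relations at each step:
  (c³d⁴) · c³ = c²d⁴

Answer: c²d⁴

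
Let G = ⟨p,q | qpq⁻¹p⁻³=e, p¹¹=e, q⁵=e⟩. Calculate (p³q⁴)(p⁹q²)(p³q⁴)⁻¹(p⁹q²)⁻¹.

[(p³q⁴), (p⁹q²)] = (p³q⁴)·(p⁹q²)·(p³q⁴)⁻¹·(p⁹q²)⁻¹.
  (p³q⁴) · (p⁹q²) = p⁶q
  (p⁶q) · (p²q) = pq²
  (pq²) · (p¹⁰q³) = p³

Answer: p³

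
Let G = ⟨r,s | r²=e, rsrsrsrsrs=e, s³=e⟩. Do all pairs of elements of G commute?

r·s = rs but s·r = sr, so r·s ≠ s·r and G is not abelian.

Answer: No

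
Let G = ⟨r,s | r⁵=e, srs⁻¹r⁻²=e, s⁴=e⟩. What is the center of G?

An element z ∈ Z(G) iff z commutes with every generator.
For example e is central: e·r = r = r·e; e·s = s = s·e.
Whereas r ∉ Z(G) since r·s = rs ≠ r²s = s·r.
Checking each of the 20 elements this way gives Z(G) = {e}, of order 1.

Answer: {e}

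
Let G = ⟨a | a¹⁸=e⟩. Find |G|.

G is generated by a single element, so G is cyclic. The relator gives a¹⁸ = e and no smaller power is forced to be e, so the 18 powers {a, e, a², a³, a⁴, a⁵, a⁶, a⁷, a⁸, a⁹, a¹², a¹³, a¹¹, a¹⁰, a¹⁴, a¹⁵, a¹⁶, a¹⁷} are distinct. Hence |G| = 18.

Answer: 18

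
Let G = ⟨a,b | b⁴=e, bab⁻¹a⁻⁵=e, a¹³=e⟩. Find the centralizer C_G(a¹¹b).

⟨a¹¹b⟩ ⊆ C_G(a¹¹b) since powers of a¹¹b commute with a¹¹b; so |C_G(a¹¹b)| ≥ |⟨a¹¹b⟩| = 4.
By orbit–stabilizer, |C_G(a¹¹b)| = |G| / |conj. class of a¹¹b| = 52 / 13 = 4.
The 4 elements commuting with a¹¹b are {e, ab², a³b³, a¹¹b}.

Answer: {e, ab², a³b³, a¹¹b}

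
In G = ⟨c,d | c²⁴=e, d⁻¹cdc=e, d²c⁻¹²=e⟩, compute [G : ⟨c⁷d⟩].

First find ord(c⁷d) by computing successive powers:
  (c⁷d)¹ = c⁷d, (c⁷d)² = c¹², (c⁷d)³ = c⁷d⁻¹, (c⁷d)⁴ = e.
So |⟨c⁷d⟩| = ord(c⁷d) = 4. With |G| = 48, by Lagrange [G : ⟨c⁷d⟩] = 48/4 = 12.

Answer: 12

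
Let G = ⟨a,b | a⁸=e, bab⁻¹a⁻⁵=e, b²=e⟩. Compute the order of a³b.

Compute successive powers until reaching e:
  (a³b)¹ = a³b, (a³b)² = a², (a³b)³ = a⁵b, (a³b)⁴ = a⁴, (a³b)⁵ = a⁷b, (a³b)⁶ = a⁶, (a³b)⁷ = ab, (a³b)⁸ = e.
The smallest positive k with (a³b)ᵏ = e is 8.

Answer: 8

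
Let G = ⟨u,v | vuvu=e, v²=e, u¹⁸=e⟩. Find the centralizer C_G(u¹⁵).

⟨u¹⁵⟩ ⊆ C_G(u¹⁵) since powers of u¹⁵ commute with u¹⁵; so |C_G(u¹⁵)| ≥ |⟨u¹⁵⟩| = 6.
By orbit–stabilizer, |C_G(u¹⁵)| = |G| / |conj. class of u¹⁵| = 36 / 2 = 18.
The 18 elements commuting with u¹⁵ are {e, u, u², u³, u⁴, u⁵, u⁶, u⁷, u⁸, u⁹, u¹⁰, u¹¹, u¹², u¹³, u¹⁴, u¹⁵, u¹⁶, u¹⁷}.

Answer: {e, u, u², u³, u⁴, u⁵, u⁶, u⁷, u⁸, u⁹, u¹⁰, u¹¹, u¹², u¹³, u¹⁴, u¹⁵, u¹⁶, u¹⁷}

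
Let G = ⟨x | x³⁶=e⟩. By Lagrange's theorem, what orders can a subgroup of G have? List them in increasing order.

|G| = 36 = 2² · 3². By Lagrange's theorem the order of any subgroup divides 36; the divisors of 36 are 1, 2, 3, 4, 6, 9, 12, 18, 36.

Answer: 1, 2, 3, 4, 6, 9, 12, 18, 36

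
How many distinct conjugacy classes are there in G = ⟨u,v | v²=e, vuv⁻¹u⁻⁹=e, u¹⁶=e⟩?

The conjugacy classes (representative and size) are:
  [e] (size 1), [u⁹] (size 2), [u²] (size 1), [u³] (size 2), [u⁴] (size 1), [u¹³] (size 2), [u⁶] (size 1), [u¹⁵] (size 2), [u⁸] (size 1), [u¹⁰] (size 1), [u¹²] (size 1), [u¹⁴] (size 1), [v] (size 2), [uv] (size 2), [u²v] (size 2), [u¹¹v] (size 2), [u⁴v] (size 2), [u¹³v] (size 2), [u¹⁴v] (size 2), [u¹⁵v] (size 2).
Class equation: 1 + 2 + 1 + 2 + 1 + 2 + 1 + 2 + 1 + 1 + 1 + 1 + 2 + 2 + 2 + 2 + 2 + 2 + 2 + 2 = 32 = |G|. So G has 20 conjugacy classes.

Answer: 20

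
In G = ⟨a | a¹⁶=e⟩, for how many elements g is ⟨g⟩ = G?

G is cyclic of order 16. An element generates G iff its order is 16, and a cyclic group of order 16 has exactly φ(16) = 8 such elements.

Answer: 8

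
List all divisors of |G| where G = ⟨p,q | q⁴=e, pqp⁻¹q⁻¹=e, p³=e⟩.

|G| = 12 = 2² · 3. By Lagrange's theorem the order of any subgroup divides 12; the divisors of 12 are 1, 2, 3, 4, 6, 12.

Answer: 1, 2, 3, 4, 6, 12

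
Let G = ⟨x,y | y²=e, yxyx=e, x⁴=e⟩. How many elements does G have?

Enumerate words in the generators, reducing via the relations: the distinct elements are
  {e, x, y, xy, x², x³, x²y, x³y}.
No further products give new elements, so |G| = 8.

Answer: 8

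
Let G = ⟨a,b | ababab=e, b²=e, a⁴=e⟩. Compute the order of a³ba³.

Compute successive powers until reaching e:
  (a³ba³)¹ = a³ba³, (a³ba³)² = ba²b, (a³ba³)³ = aba, (a³ba³)⁴ = e.
The smallest positive k with (a³ba³)ᵏ = e is 4.

Answer: 4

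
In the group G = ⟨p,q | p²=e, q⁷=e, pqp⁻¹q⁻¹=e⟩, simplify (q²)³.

Compute successive powers of (q²), reducing at each step:
  (q²)²: (q²) · q² = q⁴
  (q²)³: (q⁴) · q² = q⁶

Answer: q⁶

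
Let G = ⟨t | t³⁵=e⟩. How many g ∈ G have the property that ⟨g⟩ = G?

G is cyclic of order 35. An element generates G iff its order is 35, and a cyclic group of order 35 has exactly φ(35) = 24 such elements.

Answer: 24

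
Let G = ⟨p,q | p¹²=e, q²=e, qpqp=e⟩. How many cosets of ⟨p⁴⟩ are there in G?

First find ord(p⁴) by computing successive powers:
  (p⁴)¹ = p⁴, (p⁴)² = p⁸, (p⁴)³ = e.
So |⟨p⁴⟩| = ord(p⁴) = 3. With |G| = 24, by Lagrange [G : ⟨p⁴⟩] = 24/3 = 8.

Answer: 8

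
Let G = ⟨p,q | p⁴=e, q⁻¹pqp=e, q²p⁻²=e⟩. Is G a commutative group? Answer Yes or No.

p·q = pq but q·p = pq⁻¹, so p·q ≠ q·p and G is not abelian.

Answer: No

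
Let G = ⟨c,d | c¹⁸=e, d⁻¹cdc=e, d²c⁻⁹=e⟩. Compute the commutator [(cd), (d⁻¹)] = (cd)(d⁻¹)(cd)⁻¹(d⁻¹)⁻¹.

[(cd), (d⁻¹)] = (cd)·(d⁻¹)·(cd)⁻¹·(d⁻¹)⁻¹.
  (cd) · (d⁻¹) = c
  c · (cd⁻¹) = c²d⁻¹
  (c²d⁻¹) · d = c²

Answer: c²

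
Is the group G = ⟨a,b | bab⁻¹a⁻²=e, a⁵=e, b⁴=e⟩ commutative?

a·b = ab but b·a = a²b, so a·b ≠ b·a and G is not abelian.

Answer: No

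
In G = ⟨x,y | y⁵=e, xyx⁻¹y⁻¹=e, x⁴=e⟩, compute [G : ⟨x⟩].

First find ord(x) by computing successive powers:
  x¹ = x, x² = x², x³ = x³, x⁴ = e.
So |⟨x⟩| = ord(x) = 4. With |G| = 20, by Lagrange [G : ⟨x⟩] = 20/4 = 5.

Answer: 5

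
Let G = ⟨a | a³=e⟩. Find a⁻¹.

The order of a is 3 (smallest k with aᵏ = e), so a⁻¹ = a² = a².
Check: a · (a²) → a · a² = e, giving e as required.

Answer: a²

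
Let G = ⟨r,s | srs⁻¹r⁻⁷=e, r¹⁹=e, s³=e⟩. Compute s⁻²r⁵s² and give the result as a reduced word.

Multiply left to right, reducing at each step:
  s · r⁵ = r¹⁶s
  (r¹⁶s) · s² = r¹⁶

Answer: r¹⁶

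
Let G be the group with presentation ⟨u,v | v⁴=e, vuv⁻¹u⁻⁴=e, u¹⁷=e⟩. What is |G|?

Enumerate words in the generators, reducing via the relations: the distinct elements are
  {e, u, v, uv, u², u³, u⁴, u⁵, u⁶, u⁷, u⁸, u⁹, v², v³, uv², uv³, u²v, u³v, u¹², u¹³, u¹¹, u¹⁰, u¹⁴, u¹⁵, u¹⁶, u⁴v, u⁵v, u⁶v, u⁷v, u⁸v, u⁹v, u²v², u²v³, u³v², u³v³, u¹²v, u¹³v, u¹¹v, u¹⁰v, u¹⁴v, u¹⁵v, u¹⁶v, u⁴v², u⁴v³, u⁵v², u⁵v³, u⁶v², u⁶v³, u⁷v², u⁷v³, u⁸v², u⁸v³, u⁹v², u⁹v³, u¹²v², u¹²v³, u¹³v², u¹³v³, u¹¹v², u¹¹v³, u¹⁰v², u¹⁰v³, u¹⁴v², u¹⁴v³, u¹⁵v², u¹⁵v³, u¹⁶v², u¹⁶v³}.
No further products give new elements, so |G| = 68.

Answer: 68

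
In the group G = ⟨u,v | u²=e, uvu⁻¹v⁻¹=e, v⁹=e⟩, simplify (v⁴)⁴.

Compute successive powers of (v⁴), reducing at each step:
  (v⁴)²: (v⁴) · v⁴ = v⁸
  (v⁴)³: (v⁸) · v⁴ = v³
  (v⁴)⁴: (v³) · v⁴ = v⁷

Answer: v⁷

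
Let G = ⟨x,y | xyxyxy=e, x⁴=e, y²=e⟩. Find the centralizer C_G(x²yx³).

⟨x²yx³⟩ ⊆ C_G(x²yx³) since powers of x²yx³ commute with x²yx³; so |C_G(x²yx³)| ≥ |⟨x²yx³⟩| = 3.
By orbit–stabilizer, |C_G(x²yx³)| = |G| / |conj. class of x²yx³| = 24 / 8 = 3.
The 3 elements commuting with x²yx³ are {e, x²yx³, xyx²}.

Answer: {e, x²yx³, xyx²}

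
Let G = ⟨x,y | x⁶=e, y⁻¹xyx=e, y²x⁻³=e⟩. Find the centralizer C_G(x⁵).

⟨x⁵⟩ ⊆ C_G(x⁵) since powers of x⁵ commute with x⁵; so |C_G(x⁵)| ≥ |⟨x⁵⟩| = 6.
By orbit–stabilizer, |C_G(x⁵)| = |G| / |conj. class of x⁵| = 12 / 2 = 6.
The 6 elements commuting with x⁵ are {e, x, x², x³, x⁴, x⁵}.

Answer: {e, x, x², x³, x⁴, x⁵}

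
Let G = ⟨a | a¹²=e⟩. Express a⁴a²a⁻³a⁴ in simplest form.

Multiply left to right, reducing at each step:
  (a⁴) · a² = a⁶
  (a⁶) · a⁻³ = a³
  (a³) · a⁴ = a⁷

Answer: a⁷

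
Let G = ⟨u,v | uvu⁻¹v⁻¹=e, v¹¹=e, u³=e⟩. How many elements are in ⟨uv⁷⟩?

|⟨uv⁷⟩| equals the order of uv⁷. Compute successive powers until reaching e:
  (uv⁷)¹ = uv⁷, (uv⁷)² = u²v³, (uv⁷)³ = v¹⁰, (uv⁷)⁴ = uv⁶, (uv⁷)⁵ = u²v², (uv⁷)⁶ = v⁹, (uv⁷)⁷ = uv⁵, (uv⁷)⁸ = u²v, (uv⁷)⁹ = v⁸, (uv⁷)¹⁰ = uv⁴, (uv⁷)¹¹ = u², (uv⁷)¹² = v⁷, (uv⁷)¹³ = uv³, (uv⁷)¹⁴ = u²v¹⁰, (uv⁷)¹⁵ = v⁶, (uv⁷)¹⁶ = uv², (uv⁷)¹⁷ = u²v⁹, (uv⁷)¹⁸ = v⁵, (uv⁷)¹⁹ = uv, (uv⁷)²⁰ = u²v⁸, (uv⁷)²¹ = v⁴, (uv⁷)²² = u, (uv⁷)²³ = u²v⁷, (uv⁷)²⁴ = v³, (uv⁷)²⁵ = uv¹⁰, (uv⁷)²⁶ = u²v⁶, (uv⁷)²⁷ = v², (uv⁷)²⁸ = uv⁹, (uv⁷)²⁹ = u²v⁵, (uv⁷)³⁰ = v, (uv⁷)³¹ = uv⁸, (uv⁷)³² = u²v⁴, (uv⁷)³³ = e.
The smallest positive k with (uv⁷)ᵏ = e is 33, so |⟨uv⁷⟩| = 33.

Answer: 33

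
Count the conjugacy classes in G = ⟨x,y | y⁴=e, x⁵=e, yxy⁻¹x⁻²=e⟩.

The conjugacy classes (representative and size) are:
  [e] (size 1), [x⁴] (size 4), [x²y] (size 5), [y²] (size 5), [x³y³] (size 5).
Class equation: 1 + 4 + 5 + 5 + 5 = 20 = |G|. So G has 5 conjugacy classes.

Answer: 5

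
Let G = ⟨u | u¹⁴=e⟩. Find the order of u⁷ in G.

Compute successive powers until reaching e:
  (u⁷)¹ = u⁷, (u⁷)² = e.
The smallest positive k with (u⁷)ᵏ = e is 2.

Answer: 2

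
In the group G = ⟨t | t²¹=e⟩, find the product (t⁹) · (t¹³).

Compute (t⁹) · (t¹³) by multiplying left to right and reducing via the relations at each step:
  (t⁹) · t¹³ = t

Answer: t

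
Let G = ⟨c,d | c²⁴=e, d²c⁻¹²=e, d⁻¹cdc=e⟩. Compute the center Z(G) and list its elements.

An element z ∈ Z(G) iff z commutes with every generator.
For example c¹² is central: (c¹²)·c = c¹³ = c·(c¹²); (c¹²)·d = d⁻¹ = d·(c¹²).
Whereas c ∉ Z(G) since c·d = cd ≠ c¹¹d⁻¹ = d·c.
Checking each of the 48 elements this way gives Z(G) = {e, c¹²}, of order 2.

Answer: {e, c¹²}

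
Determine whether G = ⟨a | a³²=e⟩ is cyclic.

|G| = 32. The element a has order 32 (its powers give 32 distinct elements), so ⟨a⟩ = G and G is cyclic.

Answer: Yes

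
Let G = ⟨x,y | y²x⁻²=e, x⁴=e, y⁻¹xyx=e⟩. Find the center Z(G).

An element z ∈ Z(G) iff z commutes with every generator.
For example x² is central: (x²)·x = x³ = x·(x²); (x²)·y = y⁻¹ = y·(x²).
Whereas x ∉ Z(G) since x·y = xy ≠ xy⁻¹ = y·x.
Checking each of the 8 elements this way gives Z(G) = {e, x²}, of order 2.

Answer: {e, x²}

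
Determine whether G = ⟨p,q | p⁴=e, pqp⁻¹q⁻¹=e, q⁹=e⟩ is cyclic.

|G| = 36. The element pq has order 36 (its powers give 36 distinct elements), so ⟨pq⟩ = G and G is cyclic.

Answer: Yes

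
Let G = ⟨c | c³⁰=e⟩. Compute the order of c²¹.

Compute successive powers until reaching e:
  (c²¹)¹ = c²¹, (c²¹)² = c¹², (c²¹)³ = c³, (c²¹)⁴ = c²⁴, (c²¹)⁵ = c¹⁵, (c²¹)⁶ = c⁶, (c²¹)⁷ = c²⁷, (c²¹)⁸ = c¹⁸, (c²¹)⁹ = c⁹, (c²¹)¹⁰ = e.
The smallest positive k with (c²¹)ᵏ = e is 10.

Answer: 10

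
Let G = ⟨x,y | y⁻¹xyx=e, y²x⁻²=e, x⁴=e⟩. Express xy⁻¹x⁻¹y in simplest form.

Multiply left to right, reducing at each step:
  x · y⁻¹ = xy⁻¹
  (xy⁻¹) · x⁻¹ = y
  y · y = x²

Answer: x²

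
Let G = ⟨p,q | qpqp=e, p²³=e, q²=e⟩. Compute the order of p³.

Compute successive powers until reaching e:
  (p³)¹ = p³, (p³)² = p⁶, (p³)³ = p⁹, (p³)⁴ = p¹², (p³)⁵ = p¹⁵, (p³)⁶ = p¹⁸, (p³)⁷ = p²¹, (p³)⁸ = p, (p³)⁹ = p⁴, (p³)¹⁰ = p⁷, (p³)¹¹ = p¹⁰, (p³)¹² = p¹³, (p³)¹³ = p¹⁶, (p³)¹⁴ = p¹⁹, (p³)¹⁵ = p²², (p³)¹⁶ = p², (p³)¹⁷ = p⁵, (p³)¹⁸ = p⁸, (p³)¹⁹ = p¹¹, (p³)²⁰ = p¹⁴, (p³)²¹ = p¹⁷, (p³)²² = p²⁰, (p³)²³ = e.
The smallest positive k with (p³)ᵏ = e is 23.

Answer: 23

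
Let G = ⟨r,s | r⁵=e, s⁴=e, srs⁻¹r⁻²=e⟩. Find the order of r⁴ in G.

Compute successive powers until reaching e:
  (r⁴)¹ = r⁴, (r⁴)² = r³, (r⁴)³ = r², (r⁴)⁴ = r, (r⁴)⁵ = e.
The smallest positive k with (r⁴)ᵏ = e is 5.

Answer: 5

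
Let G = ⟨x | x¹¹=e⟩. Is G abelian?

G has a single generator, so G is cyclic and hence abelian.

Answer: Yes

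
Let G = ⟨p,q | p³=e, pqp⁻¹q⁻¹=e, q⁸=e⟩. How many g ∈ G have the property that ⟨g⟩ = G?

G is cyclic of order 24. An element generates G iff its order is 24, and a cyclic group of order 24 has exactly φ(24) = 8 such elements.

Answer: 8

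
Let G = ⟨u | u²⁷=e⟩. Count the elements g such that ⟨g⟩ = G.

G is cyclic of order 27. An element generates G iff its order is 27, and a cyclic group of order 27 has exactly φ(27) = 18 such elements.

Answer: 18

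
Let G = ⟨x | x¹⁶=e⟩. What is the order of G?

G is generated by a single element, so G is cyclic. The relator gives x¹⁶ = e and no smaller power is forced to be e, so the 16 powers {e, x, x², x³, x⁴, x⁵, x⁶, x⁷, x⁸, x⁹, x¹², x¹³, x¹¹, x¹⁰, x¹⁴, x¹⁵} are distinct. Hence |G| = 16.

Answer: 16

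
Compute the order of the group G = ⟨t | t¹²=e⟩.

G is generated by a single element, so G is cyclic. The relator gives t¹² = e and no smaller power is forced to be e, so the 12 powers {e, t, t², t³, t⁴, t⁵, t⁶, t⁷, t⁸, t⁹, t¹¹, t¹⁰} are distinct. Hence |G| = 12.

Answer: 12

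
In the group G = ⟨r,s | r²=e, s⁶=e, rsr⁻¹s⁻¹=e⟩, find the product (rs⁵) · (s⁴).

Compute (rs⁵) · (s⁴) by multiplying left to right and reducing via the relations at each step:
  (rs⁵) · s⁴ = rs³

Answer: rs³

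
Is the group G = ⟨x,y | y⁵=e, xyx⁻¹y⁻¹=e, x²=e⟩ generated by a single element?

|G| = 10. The element xy has order 10 (its powers give 10 distinct elements), so ⟨xy⟩ = G and G is cyclic.

Answer: Yes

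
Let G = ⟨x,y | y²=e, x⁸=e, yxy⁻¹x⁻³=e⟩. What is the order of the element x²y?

Compute successive powers until reaching e:
  (x²y)¹ = x²y, (x²y)² = e.
The smallest positive k with (x²y)ᵏ = e is 2.

Answer: 2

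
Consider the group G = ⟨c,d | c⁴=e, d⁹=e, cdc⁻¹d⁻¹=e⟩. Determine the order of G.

Enumerate words in the generators, reducing via the relations: the distinct elements are
  {c, d, e, cd, c², c³, d², d³, d⁴, d⁵, d⁶, d⁷, d⁸, cd², cd³, cd⁴, cd⁵, cd⁶, cd⁷, cd⁸, c²d, c³d, c²d², c²d³, c²d⁴, c²d⁵, c²d⁶, c²d⁷, c²d⁸, c³d², c³d³, c³d⁴, c³d⁵, c³d⁶, c³d⁷, c³d⁸}.
No further products give new elements, so |G| = 36.

Answer: 36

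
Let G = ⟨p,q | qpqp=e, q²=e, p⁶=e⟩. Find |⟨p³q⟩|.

|⟨p³q⟩| equals the order of p³q. Compute successive powers until reaching e:
  (p³q)¹ = p³q, (p³q)² = e.
The smallest positive k with (p³q)ᵏ = e is 2, so |⟨p³q⟩| = 2.

Answer: 2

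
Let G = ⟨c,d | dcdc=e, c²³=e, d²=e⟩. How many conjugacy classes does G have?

The conjugacy classes (representative and size) are:
  [e] (size 1), [c] (size 2), [c²¹] (size 2), [c²⁰] (size 2), [c⁴] (size 2), [c¹⁸] (size 2), [c⁶] (size 2), [c¹⁶] (size 2), [c⁸] (size 2), [c⁹] (size 2), [c¹⁰] (size 2), [c¹²] (size 2), [c¹⁸d] (size 23).
Class equation: 1 + 2 + 2 + 2 + 2 + 2 + 2 + 2 + 2 + 2 + 2 + 2 + 23 = 46 = |G|. So G has 13 conjugacy classes.

Answer: 13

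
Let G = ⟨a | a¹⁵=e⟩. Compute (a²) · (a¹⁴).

Compute (a²) · (a¹⁴) by multiplying left to right and reducing via the relations at each step:
  (a²) · a¹⁴ = a

Answer: a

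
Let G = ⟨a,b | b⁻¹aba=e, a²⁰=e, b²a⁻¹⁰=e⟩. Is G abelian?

a·b = ab but b·a = a⁹b⁻¹, so a·b ≠ b·a and G is not abelian.

Answer: No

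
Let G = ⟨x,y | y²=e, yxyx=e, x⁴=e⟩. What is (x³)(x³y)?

Compute (x³) · (x³y) by multiplying left to right and reducing via the relations at each step:
  (x³) · x³ = x²
  (x²) · y = x²y

Answer: x²y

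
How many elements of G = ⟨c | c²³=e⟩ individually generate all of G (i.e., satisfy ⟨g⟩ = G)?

G is cyclic of order 23. An element generates G iff its order is 23, and a cyclic group of order 23 has exactly φ(23) = 22 such elements.

Answer: 22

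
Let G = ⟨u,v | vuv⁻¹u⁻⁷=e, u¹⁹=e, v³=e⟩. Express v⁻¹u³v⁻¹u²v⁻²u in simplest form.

Multiply left to right, reducing at each step:
  (v²) · u³ = u¹⁴v²
  (u¹⁴v²) · v⁻¹ = u¹⁴v
  (u¹⁴v) · u² = u⁹v
  (u⁹v) · v⁻² = u⁹v²
  (u⁹v²) · u = uv²

Answer: uv²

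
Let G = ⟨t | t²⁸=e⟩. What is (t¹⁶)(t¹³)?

Compute (t¹⁶) · (t¹³) by multiplying left to right and reducing via the relations at each step:
  (t¹⁶) · t¹³ = t

Answer: t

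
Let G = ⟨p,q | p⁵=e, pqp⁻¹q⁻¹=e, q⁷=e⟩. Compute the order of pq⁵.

Compute successive powers until reaching e:
  (pq⁵)¹ = pq⁵, (pq⁵)² = p²q³, (pq⁵)³ = p³q, (pq⁵)⁴ = p⁴q⁶, (pq⁵)⁵ = q⁴, (pq⁵)⁶ = pq², (pq⁵)⁷ = p², (pq⁵)⁸ = p³q⁵, (pq⁵)⁹ = p⁴q³, (pq⁵)¹⁰ = q, (pq⁵)¹¹ = pq⁶, (pq⁵)¹² = p²q⁴, (pq⁵)¹³ = p³q², (pq⁵)¹⁴ = p⁴, (pq⁵)¹⁵ = q⁵, (pq⁵)¹⁶ = pq³, (pq⁵)¹⁷ = p²q, (pq⁵)¹⁸ = p³q⁶, (pq⁵)¹⁹ = p⁴q⁴, (pq⁵)²⁰ = q², (pq⁵)²¹ = p, (pq⁵)²² = p²q⁵, (pq⁵)²³ = p³q³, (pq⁵)²⁴ = p⁴q, (pq⁵)²⁵ = q⁶, (pq⁵)²⁶ = pq⁴, (pq⁵)²⁷ = p²q², (pq⁵)²⁸ = p³, (pq⁵)²⁹ = p⁴q⁵, (pq⁵)³⁰ = q³, (pq⁵)³¹ = pq, (pq⁵)³² = p²q⁶, (pq⁵)³³ = p³q⁴, (pq⁵)³⁴ = p⁴q², (pq⁵)³⁵ = e.
The smallest positive k with (pq⁵)ᵏ = e is 35.

Answer: 35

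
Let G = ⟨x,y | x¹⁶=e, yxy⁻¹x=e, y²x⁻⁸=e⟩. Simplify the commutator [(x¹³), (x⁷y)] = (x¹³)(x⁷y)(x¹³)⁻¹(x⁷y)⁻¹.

[(x¹³), (x⁷y)] = (x¹³)·(x⁷y)·(x¹³)⁻¹·(x⁷y)⁻¹.
  (x¹³) · (x⁷y) = x⁴y
  (x⁴y) · (x³) = xy
  (xy) · (x⁷y⁻¹) = x¹⁰

Answer: x¹⁰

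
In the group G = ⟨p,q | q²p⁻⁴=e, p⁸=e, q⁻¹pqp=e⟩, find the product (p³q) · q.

Compute (p³q) · q by multiplying left to right and reducing via the relations at each step:
  (p³q) · q = p⁷

Answer: p⁷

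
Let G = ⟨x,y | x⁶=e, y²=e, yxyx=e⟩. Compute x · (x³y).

Compute x · (x³y) by multiplying left to right and reducing via the relations at each step:
  x · x³ = x⁴
  (x⁴) · y = x⁴y

Answer: x⁴y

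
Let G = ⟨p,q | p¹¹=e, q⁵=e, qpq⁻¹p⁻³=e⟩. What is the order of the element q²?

Compute successive powers until reaching e:
  (q²)¹ = q², (q²)² = q⁴, (q²)³ = q, (q²)⁴ = q³, (q²)⁵ = e.
The smallest positive k with (q²)ᵏ = e is 5.

Answer: 5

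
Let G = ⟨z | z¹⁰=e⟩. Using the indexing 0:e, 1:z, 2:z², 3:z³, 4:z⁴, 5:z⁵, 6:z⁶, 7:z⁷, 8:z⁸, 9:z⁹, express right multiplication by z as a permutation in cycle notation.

(0 1 2 3 4 5 6 7 8 9)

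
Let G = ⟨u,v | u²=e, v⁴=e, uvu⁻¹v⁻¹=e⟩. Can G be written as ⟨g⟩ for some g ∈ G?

|G| = 8, but the maximum element order in G is 4 < 8. No single element generates all of G, so G is not cyclic.

Answer: No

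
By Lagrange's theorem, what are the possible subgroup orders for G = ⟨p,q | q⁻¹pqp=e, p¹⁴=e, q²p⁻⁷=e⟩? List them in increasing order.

|G| = 28 = 2² · 7. By Lagrange's theorem the order of any subgroup divides 28; the divisors of 28 are 1, 2, 4, 7, 14, 28.

Answer: 1, 2, 4, 7, 14, 28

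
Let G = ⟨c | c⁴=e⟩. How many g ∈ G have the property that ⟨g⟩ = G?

G is cyclic of order 4. An element generates G iff its order is 4, and a cyclic group of order 4 has exactly φ(4) = 2 such elements.

Answer: 2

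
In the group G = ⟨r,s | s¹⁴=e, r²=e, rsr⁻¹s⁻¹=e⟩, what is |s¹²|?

Compute successive powers until reaching e:
  (s¹²)¹ = s¹², (s¹²)² = s¹⁰, (s¹²)³ = s⁸, (s¹²)⁴ = s⁶, (s¹²)⁵ = s⁴, (s¹²)⁶ = s², (s¹²)⁷ = e.
The smallest positive k with (s¹²)ᵏ = e is 7.

Answer: 7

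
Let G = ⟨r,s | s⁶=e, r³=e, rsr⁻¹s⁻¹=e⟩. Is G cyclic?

|G| = 18, but the maximum element order in G is 6 < 18. No single element generates all of G, so G is not cyclic.

Answer: No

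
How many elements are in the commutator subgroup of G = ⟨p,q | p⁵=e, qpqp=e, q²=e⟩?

G' = [G, G] is generated by all commutators. The generator-pair commutators are: [p, q] = p².
The subgroup they normally generate is {e, p, p², p³, p⁴}, of order 5.
Check: |G/G'| = 10/5 = 2 is the order of the abelianisation.

Answer: 5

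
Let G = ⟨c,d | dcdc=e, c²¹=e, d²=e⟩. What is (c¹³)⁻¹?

The order of (c¹³) is 21 (smallest k with (c¹³)ᵏ = e), so (c¹³)⁻¹ = (c¹³)²⁰ = c⁸.
Check: (c¹³) · (c⁸) → (c¹³) · c⁸ = e, giving e as required.

Answer: c⁸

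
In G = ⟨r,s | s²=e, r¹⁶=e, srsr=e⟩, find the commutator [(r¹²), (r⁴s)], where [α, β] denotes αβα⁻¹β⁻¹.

[(r¹²), (r⁴s)] = (r¹²)·(r⁴s)·(r¹²)⁻¹·(r⁴s)⁻¹.
  (r¹²) · (r⁴s) = s
  s · (r⁴) = r¹²s
  (r¹²s) · (r⁴s) = r⁸

Answer: r⁸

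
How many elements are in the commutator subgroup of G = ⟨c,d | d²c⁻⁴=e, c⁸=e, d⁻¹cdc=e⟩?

G' = [G, G] is generated by all commutators. The generator-pair commutators are: [c, d] = c².
The subgroup they normally generate is {e, c², c⁴, c⁶}, of order 4.
Check: |G/G'| = 16/4 = 4 is the order of the abelianisation.

Answer: 4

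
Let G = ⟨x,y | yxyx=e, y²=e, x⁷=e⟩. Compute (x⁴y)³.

Compute successive powers of (x⁴y), reducing at each step:
  (x⁴y)²: (x⁴y) · x⁴ = y;   y · y = e
  (x⁴y)³: e · x⁴ = x⁴;   (x⁴) · y = x⁴y

Answer: x⁴y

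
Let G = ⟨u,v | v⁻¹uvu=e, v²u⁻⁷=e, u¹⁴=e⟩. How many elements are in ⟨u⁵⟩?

|⟨u⁵⟩| equals the order of u⁵. Compute successive powers until reaching e:
  (u⁵)¹ = u⁵, (u⁵)² = u¹⁰, (u⁵)³ = u, (u⁵)⁴ = u⁶, (u⁵)⁵ = u¹¹, (u⁵)⁶ = u², (u⁵)⁷ = u⁷, (u⁵)⁸ = u¹², (u⁵)⁹ = u³, (u⁵)¹⁰ = u⁸, (u⁵)¹¹ = u¹³, (u⁵)¹² = u⁴, (u⁵)¹³ = u⁹, (u⁵)¹⁴ = e.
The smallest positive k with (u⁵)ᵏ = e is 14, so |⟨u⁵⟩| = 14.

Answer: 14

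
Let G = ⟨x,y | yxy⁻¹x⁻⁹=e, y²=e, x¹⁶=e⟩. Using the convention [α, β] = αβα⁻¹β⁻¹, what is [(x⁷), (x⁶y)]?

[(x⁷), (x⁶y)] = (x⁷)·(x⁶y)·(x⁷)⁻¹·(x⁶y)⁻¹.
  (x⁷) · (x⁶y) = x¹³y
  (x¹³y) · (x⁹) = x¹⁴y
  (x¹⁴y) · (x¹⁰y) = x⁸

Answer: x⁸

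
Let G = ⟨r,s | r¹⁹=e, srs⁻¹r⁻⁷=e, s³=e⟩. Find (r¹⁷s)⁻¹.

The order of (r¹⁷s) is 3 (smallest k with (r¹⁷s)ᵏ = e), so (r¹⁷s)⁻¹ = (r¹⁷s)² = r³s².
Check: (r¹⁷s) · (r³s²) → (r¹⁷s) · r³ = s;   s · s² = e, giving e as required.

Answer: r³s²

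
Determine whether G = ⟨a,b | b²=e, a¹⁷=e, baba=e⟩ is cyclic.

Every cyclic group is abelian. But a·b = ab while b·a = a¹⁶b, so a·b ≠ b·a and G is not abelian. Hence G is not cyclic.

Answer: No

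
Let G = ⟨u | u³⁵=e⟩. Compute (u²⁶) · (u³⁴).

Compute (u²⁶) · (u³⁴) by multiplying left to right and reducing via the relations at each step:
  (u²⁶) · u³⁴ = u²⁵

Answer: u²⁵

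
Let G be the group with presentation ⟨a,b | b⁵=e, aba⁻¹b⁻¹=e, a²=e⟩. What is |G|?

Enumerate words in the generators, reducing via the relations: the distinct elements are
  {a, b, e, ab, b², b³, b⁴, ab², ab³, ab⁴}.
No further products give new elements, so |G| = 10.

Answer: 10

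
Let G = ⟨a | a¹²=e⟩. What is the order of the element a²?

Compute successive powers until reaching e:
  (a²)¹ = a², (a²)² = a⁴, (a²)³ = a⁶, (a²)⁴ = a⁸, (a²)⁵ = a¹⁰, (a²)⁶ = e.
The smallest positive k with (a²)ᵏ = e is 6.

Answer: 6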